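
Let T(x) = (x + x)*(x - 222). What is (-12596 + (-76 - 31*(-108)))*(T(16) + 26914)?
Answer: -189482328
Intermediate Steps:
T(x) = 2*x*(-222 + x) (T(x) = (2*x)*(-222 + x) = 2*x*(-222 + x))
(-12596 + (-76 - 31*(-108)))*(T(16) + 26914) = (-12596 + (-76 - 31*(-108)))*(2*16*(-222 + 16) + 26914) = (-12596 + (-76 + 3348))*(2*16*(-206) + 26914) = (-12596 + 3272)*(-6592 + 26914) = -9324*20322 = -189482328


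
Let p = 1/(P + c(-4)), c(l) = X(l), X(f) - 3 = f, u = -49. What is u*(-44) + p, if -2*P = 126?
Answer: 137983/64 ≈ 2156.0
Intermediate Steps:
X(f) = 3 + f
c(l) = 3 + l
P = -63 (P = -1/2*126 = -63)
p = -1/64 (p = 1/(-63 + (3 - 4)) = 1/(-63 - 1) = 1/(-64) = -1/64 ≈ -0.015625)
u*(-44) + p = -49*(-44) - 1/64 = 2156 - 1/64 = 137983/64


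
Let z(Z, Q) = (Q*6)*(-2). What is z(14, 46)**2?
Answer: 304704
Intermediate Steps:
z(Z, Q) = -12*Q (z(Z, Q) = (6*Q)*(-2) = -12*Q)
z(14, 46)**2 = (-12*46)**2 = (-552)**2 = 304704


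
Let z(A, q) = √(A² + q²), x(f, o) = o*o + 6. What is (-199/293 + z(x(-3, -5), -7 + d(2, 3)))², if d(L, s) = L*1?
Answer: 84686715/85849 - 398*√986/293 ≈ 943.81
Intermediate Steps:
d(L, s) = L
x(f, o) = 6 + o² (x(f, o) = o² + 6 = 6 + o²)
(-199/293 + z(x(-3, -5), -7 + d(2, 3)))² = (-199/293 + √((6 + (-5)²)² + (-7 + 2)²))² = (-199*1/293 + √((6 + 25)² + (-5)²))² = (-199/293 + √(31² + 25))² = (-199/293 + √(961 + 25))² = (-199/293 + √986)²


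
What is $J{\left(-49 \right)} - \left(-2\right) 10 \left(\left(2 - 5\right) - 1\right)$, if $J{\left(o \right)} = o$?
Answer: $-129$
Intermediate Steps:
$J{\left(-49 \right)} - \left(-2\right) 10 \left(\left(2 - 5\right) - 1\right) = -49 - \left(-2\right) 10 \left(\left(2 - 5\right) - 1\right) = -49 - - 20 \left(-3 - 1\right) = -49 - \left(-20\right) \left(-4\right) = -49 - 80 = -129$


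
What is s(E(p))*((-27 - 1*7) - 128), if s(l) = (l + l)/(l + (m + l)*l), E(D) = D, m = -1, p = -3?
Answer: 108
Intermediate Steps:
s(l) = 2*l/(l + l*(-1 + l)) (s(l) = (l + l)/(l + (-1 + l)*l) = (2*l)/(l + l*(-1 + l)) = 2*l/(l + l*(-1 + l)))
s(E(p))*((-27 - 1*7) - 128) = (2/(-3))*((-27 - 1*7) - 128) = (2*(-1/3))*((-27 - 7) - 128) = -2*(-34 - 128)/3 = -2/3*(-162) = 108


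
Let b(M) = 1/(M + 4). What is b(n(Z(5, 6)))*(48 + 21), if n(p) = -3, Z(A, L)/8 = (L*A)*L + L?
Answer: 69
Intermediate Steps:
Z(A, L) = 8*L + 8*A*L² (Z(A, L) = 8*((L*A)*L + L) = 8*((A*L)*L + L) = 8*(A*L² + L) = 8*(L + A*L²) = 8*L + 8*A*L²)
b(M) = 1/(4 + M)
b(n(Z(5, 6)))*(48 + 21) = (48 + 21)/(4 - 3) = 69/1 = 1*69 = 69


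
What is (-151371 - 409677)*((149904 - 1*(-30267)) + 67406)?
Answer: -138902580696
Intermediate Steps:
(-151371 - 409677)*((149904 - 1*(-30267)) + 67406) = -561048*((149904 + 30267) + 67406) = -561048*(180171 + 67406) = -561048*247577 = -138902580696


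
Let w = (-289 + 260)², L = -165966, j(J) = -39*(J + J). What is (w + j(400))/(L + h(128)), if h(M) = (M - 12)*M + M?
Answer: 4337/21570 ≈ 0.20107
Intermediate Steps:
h(M) = M + M*(-12 + M) (h(M) = (-12 + M)*M + M = M*(-12 + M) + M = M + M*(-12 + M))
j(J) = -78*J
w = 841 (w = (-29)² = 841)
(w + j(400))/(L + h(128)) = (841 - 78*400)/(-165966 + 128*(-11 + 128)) = (841 - 31200)/(-165966 + 128*117) = -30359/(-165966 + 14976) = -30359/(-150990) = -30359*(-1/150990) = 4337/21570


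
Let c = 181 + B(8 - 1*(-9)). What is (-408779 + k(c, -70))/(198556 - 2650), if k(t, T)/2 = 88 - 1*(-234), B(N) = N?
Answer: -136045/65302 ≈ -2.0833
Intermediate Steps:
c = 198 (c = 181 + (8 - 1*(-9)) = 181 + (8 + 9) = 181 + 17 = 198)
k(t, T) = 644 (k(t, T) = 2*(88 - 1*(-234)) = 2*(88 + 234) = 2*322 = 644)
(-408779 + k(c, -70))/(198556 - 2650) = (-408779 + 644)/(198556 - 2650) = -408135/195906 = -408135*1/195906 = -136045/65302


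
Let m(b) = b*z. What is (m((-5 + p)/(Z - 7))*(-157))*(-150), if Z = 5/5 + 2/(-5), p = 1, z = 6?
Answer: 176625/2 ≈ 88313.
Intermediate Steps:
Z = ⅗ (Z = 5*(⅕) + 2*(-⅕) = 1 - ⅖ = ⅗ ≈ 0.60000)
m(b) = 6*b (m(b) = b*6 = 6*b)
(m((-5 + p)/(Z - 7))*(-157))*(-150) = ((6*((-5 + 1)/(⅗ - 7)))*(-157))*(-150) = ((6*(-4/(-32/5)))*(-157))*(-150) = ((6*(-4*(-5/32)))*(-157))*(-150) = ((6*(5/8))*(-157))*(-150) = ((15/4)*(-157))*(-150) = -2355/4*(-150) = 176625/2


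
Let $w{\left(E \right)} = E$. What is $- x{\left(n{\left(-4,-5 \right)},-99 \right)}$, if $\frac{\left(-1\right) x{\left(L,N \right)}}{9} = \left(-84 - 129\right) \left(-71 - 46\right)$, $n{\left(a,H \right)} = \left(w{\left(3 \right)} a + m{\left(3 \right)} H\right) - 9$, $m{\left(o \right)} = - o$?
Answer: $224289$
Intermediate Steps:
$n{\left(a,H \right)} = -9 - 3 H + 3 a$ ($n{\left(a,H \right)} = \left(3 a + \left(-1\right) 3 H\right) - 9 = \left(3 a - 3 H\right) - 9 = \left(- 3 H + 3 a\right) - 9 = -9 - 3 H + 3 a$)
$x{\left(L,N \right)} = -224289$ ($x{\left(L,N \right)} = - 9 \left(-84 - 129\right) \left(-71 - 46\right) = - 9 \left(\left(-213\right) \left(-117\right)\right) = \left(-9\right) 24921 = -224289$)
$- x{\left(n{\left(-4,-5 \right)},-99 \right)} = \left(-1\right) \left(-224289\right) = 224289$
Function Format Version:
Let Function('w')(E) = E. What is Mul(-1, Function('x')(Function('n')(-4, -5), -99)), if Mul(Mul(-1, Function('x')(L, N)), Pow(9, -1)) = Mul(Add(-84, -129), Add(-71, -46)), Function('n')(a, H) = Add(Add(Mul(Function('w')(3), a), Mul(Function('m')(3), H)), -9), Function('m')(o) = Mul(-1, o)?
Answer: 224289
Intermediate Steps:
Function('n')(a, H) = Add(-9, Mul(-3, H), Mul(3, a)) (Function('n')(a, H) = Add(Add(Mul(3, a), Mul(Mul(-1, 3), H)), -9) = Add(Add(Mul(3, a), Mul(-3, H)), -9) = Add(Add(Mul(-3, H), Mul(3, a)), -9) = Add(-9, Mul(-3, H), Mul(3, a)))
Function('x')(L, N) = -224289 (Function('x')(L, N) = Mul(-9, Mul(Add(-84, -129), Add(-71, -46))) = Mul(-9, Mul(-213, -117)) = Mul(-9, 24921) = -224289)
Mul(-1, Function('x')(Function('n')(-4, -5), -99)) = Mul(-1, -224289) = 224289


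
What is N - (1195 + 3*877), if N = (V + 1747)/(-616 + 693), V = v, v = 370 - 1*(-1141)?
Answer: -291344/77 ≈ -3783.7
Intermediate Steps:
v = 1511 (v = 370 + 1141 = 1511)
V = 1511
N = 3258/77 (N = (1511 + 1747)/(-616 + 693) = 3258/77 ≈ 42.312)
N - (1195 + 3*877) = 3258/77 - (1195 + 3*877) = 3258/77 - (1195 + 2631) = 3258/77 - 1*3826 = 3258/77 - 3826 = -291344/77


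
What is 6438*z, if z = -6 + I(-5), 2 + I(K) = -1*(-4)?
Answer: -25752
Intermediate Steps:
I(K) = 2 (I(K) = -2 - 1*(-4) = -2 + 4 = 2)
z = -4 (z = -6 + 2 = -4)
6438*z = 6438*(-4) = -25752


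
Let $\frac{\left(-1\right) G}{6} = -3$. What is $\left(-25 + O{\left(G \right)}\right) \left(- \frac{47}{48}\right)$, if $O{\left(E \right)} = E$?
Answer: $\frac{329}{48} \approx 6.8542$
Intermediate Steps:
$G = 18$ ($G = \left(-6\right) \left(-3\right) = 18$)
$\left(-25 + O{\left(G \right)}\right) \left(- \frac{47}{48}\right) = \left(-25 + 18\right) \left(- \frac{47}{48}\right) = - 7 \left(\left(-47\right) \frac{1}{48}\right) = \left(-7\right) \left(- \frac{47}{48}\right) = \frac{329}{48}$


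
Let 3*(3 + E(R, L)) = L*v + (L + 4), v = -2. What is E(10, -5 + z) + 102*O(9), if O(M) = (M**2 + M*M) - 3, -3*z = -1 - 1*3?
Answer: 145958/9 ≈ 16218.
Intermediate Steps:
z = 4/3 (z = -(-1 - 1*3)/3 = -(-1 - 3)/3 = -1/3*(-4) = 4/3 ≈ 1.3333)
E(R, L) = -5/3 - L/3 (E(R, L) = -3 + (L*(-2) + (L + 4))/3 = -3 + (-2*L + (4 + L))/3 = -3 + (4 - L)/3 = -3 + (4/3 - L/3) = -5/3 - L/3)
O(M) = -3 + 2*M**2 (O(M) = (M**2 + M**2) - 3 = 2*M**2 - 3 = -3 + 2*M**2)
E(10, -5 + z) + 102*O(9) = (-5/3 - (-5 + 4/3)/3) + 102*(-3 + 2*9**2) = (-5/3 - 1/3*(-11/3)) + 102*(-3 + 2*81) = (-5/3 + 11/9) + 102*(-3 + 162) = -4/9 + 102*159 = -4/9 + 16218 = 145958/9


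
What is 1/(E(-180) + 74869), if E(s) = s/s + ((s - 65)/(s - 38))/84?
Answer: 2616/195859955 ≈ 1.3356e-5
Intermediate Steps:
E(s) = 1 + (-65 + s)/(84*(-38 + s)) (E(s) = 1 + ((-65 + s)/(-38 + s))*(1/84) = 1 + (-65 + s)/(84*(-38 + s)))
1/(E(-180) + 74869) = 1/((-3257 + 85*(-180))/(84*(-38 - 180)) + 74869) = 1/((1/84)*(-3257 - 15300)/(-218) + 74869) = 1/((1/84)*(-1/218)*(-18557) + 74869) = 1/(2651/2616 + 74869) = 1/(195859955/2616) = 2616/195859955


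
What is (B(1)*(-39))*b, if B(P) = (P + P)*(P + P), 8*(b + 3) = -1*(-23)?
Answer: 39/2 ≈ 19.500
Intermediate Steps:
b = -⅛ (b = -3 + (-1*(-23))/8 = -3 + (⅛)*23 = -3 + 23/8 = -⅛ ≈ -0.12500)
B(P) = 4*P² (B(P) = (2*P)*(2*P) = 4*P²)
(B(1)*(-39))*b = ((4*1²)*(-39))*(-⅛) = ((4*1)*(-39))*(-⅛) = (4*(-39))*(-⅛) = -156*(-⅛) = 39/2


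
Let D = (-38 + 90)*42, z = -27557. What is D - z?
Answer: 29741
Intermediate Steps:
D = 2184 (D = 52*42 = 2184)
D - z = 2184 - 1*(-27557) = 2184 + 27557 = 29741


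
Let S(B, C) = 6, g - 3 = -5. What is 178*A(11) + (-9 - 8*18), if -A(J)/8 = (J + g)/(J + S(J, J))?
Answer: -15417/17 ≈ -906.88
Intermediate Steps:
g = -2 (g = 3 - 5 = -2)
A(J) = -8*(-2 + J)/(6 + J) (A(J) = -8*(J - 2)/(J + 6) = -8*(-2 + J)/(6 + J))
178*A(11) + (-9 - 8*18) = 178*(8*(2 - 1*11)/(6 + 11)) + (-9 - 8*18) = 178*(8*(2 - 11)/17) + (-9 - 144) = 178*(8*(1/17)*(-9)) - 153 = 178*(-72/17) - 153 = -12816/17 - 153 = -15417/17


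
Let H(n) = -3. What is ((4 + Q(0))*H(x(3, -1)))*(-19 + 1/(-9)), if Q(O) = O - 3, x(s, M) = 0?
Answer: 172/3 ≈ 57.333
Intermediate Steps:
Q(O) = -3 + O
((4 + Q(0))*H(x(3, -1)))*(-19 + 1/(-9)) = ((4 + (-3 + 0))*(-3))*(-19 + 1/(-9)) = ((4 - 3)*(-3))*(-19 - ⅑) = (1*(-3))*(-172/9) = -3*(-172/9) = 172/3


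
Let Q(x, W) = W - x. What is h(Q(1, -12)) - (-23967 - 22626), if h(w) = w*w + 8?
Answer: 46770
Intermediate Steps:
h(w) = 8 + w**2 (h(w) = w**2 + 8 = 8 + w**2)
h(Q(1, -12)) - (-23967 - 22626) = (8 + (-12 - 1*1)**2) - (-23967 - 22626) = (8 + (-12 - 1)**2) - 1*(-46593) = (8 + (-13)**2) + 46593 = (8 + 169) + 46593 = 177 + 46593 = 46770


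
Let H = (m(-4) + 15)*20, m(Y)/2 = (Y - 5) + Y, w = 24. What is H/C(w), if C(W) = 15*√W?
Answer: -11*√6/9 ≈ -2.9938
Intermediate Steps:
m(Y) = -10 + 4*Y (m(Y) = 2*((Y - 5) + Y) = 2*((-5 + Y) + Y) = 2*(-5 + 2*Y) = -10 + 4*Y)
H = -220 (H = ((-10 + 4*(-4)) + 15)*20 = ((-10 - 16) + 15)*20 = (-26 + 15)*20 = -11*20 = -220)
H/C(w) = -220*√6/180 = -11*√6/9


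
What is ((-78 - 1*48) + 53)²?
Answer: 5329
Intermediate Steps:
((-78 - 1*48) + 53)² = ((-78 - 48) + 53)² = (-126 + 53)² = (-73)² = 5329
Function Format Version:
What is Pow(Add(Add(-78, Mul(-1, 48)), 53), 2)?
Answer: 5329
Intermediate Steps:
Pow(Add(Add(-78, Mul(-1, 48)), 53), 2) = Pow(Add(Add(-78, -48), 53), 2) = Pow(Add(-126, 53), 2) = Pow(-73, 2) = 5329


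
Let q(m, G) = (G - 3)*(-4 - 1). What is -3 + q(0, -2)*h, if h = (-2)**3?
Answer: -203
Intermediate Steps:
h = -8
q(m, G) = 15 - 5*G (q(m, G) = (-3 + G)*(-5) = 15 - 5*G)
-3 + q(0, -2)*h = -3 + (15 - 5*(-2))*(-8) = -3 + (15 + 10)*(-8) = -3 + 25*(-8) = -3 - 200 = -203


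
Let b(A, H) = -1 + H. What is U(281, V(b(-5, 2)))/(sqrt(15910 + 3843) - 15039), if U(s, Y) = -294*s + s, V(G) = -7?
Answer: 1238205987/226151768 + 82333*sqrt(19753)/226151768 ≈ 5.5263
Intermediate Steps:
U(s, Y) = -293*s
U(281, V(b(-5, 2)))/(sqrt(15910 + 3843) - 15039) = (-293*281)/(sqrt(15910 + 3843) - 15039) = -82333/(sqrt(19753) - 15039) = -82333/(-15039 + sqrt(19753))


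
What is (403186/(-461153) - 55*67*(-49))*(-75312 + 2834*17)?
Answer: -322769350459958/65879 ≈ -4.8994e+9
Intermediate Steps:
(403186/(-461153) - 55*67*(-49))*(-75312 + 2834*17) = (403186*(-1/461153) - 3685*(-49))*(-75312 + 48178) = (-57598/65879 + 180565)*(-27134) = (11895384037/65879)*(-27134) = -322769350459958/65879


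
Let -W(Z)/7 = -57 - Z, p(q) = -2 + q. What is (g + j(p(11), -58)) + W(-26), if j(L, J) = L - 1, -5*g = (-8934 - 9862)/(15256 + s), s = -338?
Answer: 8400773/37295 ≈ 225.25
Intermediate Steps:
g = 9398/37295 (g = -(-8934 - 9862)/(5*(15256 - 338)) = -(-18796)/(5*14918) = -⅕*(-9398/7459) = 9398/37295 ≈ 0.25199)
j(L, J) = -1 + L
W(Z) = 399 + 7*Z (W(Z) = -7*(-57 - Z) = 399 + 7*Z)
(g + j(p(11), -58)) + W(-26) = (9398/37295 + (-1 + (-2 + 11))) + (399 + 7*(-26)) = (9398/37295 + (-1 + 9)) + (399 - 182) = (9398/37295 + 8) + 217 = 307758/37295 + 217 = 8400773/37295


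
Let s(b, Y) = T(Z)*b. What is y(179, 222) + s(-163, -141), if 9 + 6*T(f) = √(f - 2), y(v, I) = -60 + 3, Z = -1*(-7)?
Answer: 375/2 - 163*√5/6 ≈ 126.75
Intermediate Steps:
Z = 7
y(v, I) = -57
T(f) = -3/2 + √(-2 + f)/6 (T(f) = -3/2 + √(f - 2)/6 = -3/2 + √(-2 + f)/6)
s(b, Y) = b*(-3/2 + √5/6) (s(b, Y) = (-3/2 + √(-2 + 7)/6)*b = (-3/2 + √5/6)*b = b*(-3/2 + √5/6))
y(179, 222) + s(-163, -141) = -57 + (⅙)*(-163)*(-9 + √5) = -57 + (489/2 - 163*√5/6) = 375/2 - 163*√5/6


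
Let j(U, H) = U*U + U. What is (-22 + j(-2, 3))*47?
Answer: -940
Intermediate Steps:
j(U, H) = U + U**2 (j(U, H) = U**2 + U = U + U**2)
(-22 + j(-2, 3))*47 = (-22 - 2*(1 - 2))*47 = (-22 - 2*(-1))*47 = (-22 + 2)*47 = -20*47 = -940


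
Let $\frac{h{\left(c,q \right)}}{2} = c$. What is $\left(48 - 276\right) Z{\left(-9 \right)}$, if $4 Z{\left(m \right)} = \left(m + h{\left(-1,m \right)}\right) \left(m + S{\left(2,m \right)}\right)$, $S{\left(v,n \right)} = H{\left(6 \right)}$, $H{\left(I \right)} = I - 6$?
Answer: $-5643$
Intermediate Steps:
$h{\left(c,q \right)} = 2 c$
$H{\left(I \right)} = -6 + I$ ($H{\left(I \right)} = I - 6 = -6 + I$)
$S{\left(v,n \right)} = 0$ ($S{\left(v,n \right)} = -6 + 6 = 0$)
$Z{\left(m \right)} = \frac{m \left(-2 + m\right)}{4}$ ($Z{\left(m \right)} = \frac{\left(m + 2 \left(-1\right)\right) \left(m + 0\right)}{4} = \frac{\left(m - 2\right) m}{4} = \frac{\left(-2 + m\right) m}{4} = \frac{m \left(-2 + m\right)}{4}$)
$\left(48 - 276\right) Z{\left(-9 \right)} = \left(48 - 276\right) \frac{1}{4} \left(-9\right) \left(-2 - 9\right) = - 228 \cdot \frac{1}{4} \left(-9\right) \left(-11\right) = \left(-228\right) \frac{99}{4} = -5643$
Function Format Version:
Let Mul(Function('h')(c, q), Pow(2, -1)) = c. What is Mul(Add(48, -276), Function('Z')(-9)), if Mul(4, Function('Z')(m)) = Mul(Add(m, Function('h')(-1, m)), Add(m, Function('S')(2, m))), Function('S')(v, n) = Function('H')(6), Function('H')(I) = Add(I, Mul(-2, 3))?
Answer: -5643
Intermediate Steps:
Function('h')(c, q) = Mul(2, c)
Function('H')(I) = Add(-6, I) (Function('H')(I) = Add(I, -6) = Add(-6, I))
Function('S')(v, n) = 0 (Function('S')(v, n) = Add(-6, 6) = 0)
Function('Z')(m) = Mul(Rational(1, 4), m, Add(-2, m)) (Function('Z')(m) = Mul(Rational(1, 4), Mul(Add(m, Mul(2, -1)), Add(m, 0))) = Mul(Rational(1, 4), Mul(Add(m, -2), m)) = Mul(Rational(1, 4), Mul(Add(-2, m), m)) = Mul(Rational(1, 4), Mul(m, Add(-2, m))) = Mul(Rational(1, 4), m, Add(-2, m)))
Mul(Add(48, -276), Function('Z')(-9)) = Mul(Add(48, -276), Mul(Rational(1, 4), -9, Add(-2, -9))) = Mul(-228, Mul(Rational(1, 4), -9, -11)) = Mul(-228, Rational(99, 4)) = -5643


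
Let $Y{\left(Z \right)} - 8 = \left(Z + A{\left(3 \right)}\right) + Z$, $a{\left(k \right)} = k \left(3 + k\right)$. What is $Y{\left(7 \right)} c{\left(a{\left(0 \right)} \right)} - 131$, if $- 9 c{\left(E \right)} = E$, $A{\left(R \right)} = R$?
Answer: $-131$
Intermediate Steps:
$c{\left(E \right)} = - \frac{E}{9}$
$Y{\left(Z \right)} = 11 + 2 Z$ ($Y{\left(Z \right)} = 8 + \left(\left(Z + 3\right) + Z\right) = 8 + \left(\left(3 + Z\right) + Z\right) = 8 + \left(3 + 2 Z\right) = 11 + 2 Z$)
$Y{\left(7 \right)} c{\left(a{\left(0 \right)} \right)} - 131 = \left(11 + 2 \cdot 7\right) \left(- \frac{0 \left(3 + 0\right)}{9}\right) - 131 = \left(11 + 14\right) \left(- \frac{0 \cdot 3}{9}\right) - 131 = 25 \left(\left(- \frac{1}{9}\right) 0\right) - 131 = 25 \cdot 0 - 131 = 0 - 131 = -131$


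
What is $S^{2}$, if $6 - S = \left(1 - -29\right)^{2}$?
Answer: $799236$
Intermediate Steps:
$S = -894$ ($S = 6 - \left(1 - -29\right)^{2} = 6 - \left(1 + \left(4 + 25\right)\right)^{2} = 6 - \left(1 + 29\right)^{2} = 6 - 30^{2} = 6 - 900 = -894$)
$S^{2} = \left(-894\right)^{2} = 799236$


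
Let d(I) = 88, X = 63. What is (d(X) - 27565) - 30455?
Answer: -57932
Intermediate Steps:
(d(X) - 27565) - 30455 = (88 - 27565) - 30455 = -27477 - 30455 = -57932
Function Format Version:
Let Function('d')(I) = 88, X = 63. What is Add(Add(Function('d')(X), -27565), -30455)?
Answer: -57932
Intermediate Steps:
Add(Add(Function('d')(X), -27565), -30455) = Add(Add(88, -27565), -30455) = Add(-27477, -30455) = -57932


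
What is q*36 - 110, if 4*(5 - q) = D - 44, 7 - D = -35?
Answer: 88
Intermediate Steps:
D = 42 (D = 7 - 1*(-35) = 7 + 35 = 42)
q = 11/2 (q = 5 - (42 - 44)/4 = 5 - 1/4*(-2) = 5 + 1/2 = 11/2 ≈ 5.5000)
q*36 - 110 = (11/2)*36 - 110 = 198 - 110 = 88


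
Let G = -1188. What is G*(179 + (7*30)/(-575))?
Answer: -24405084/115 ≈ -2.1222e+5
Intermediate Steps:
G*(179 + (7*30)/(-575)) = -1188*(179 + (7*30)/(-575)) = -1188*(179 + 210*(-1/575)) = -1188*(179 - 42/115) = -1188*20543/115 = -24405084/115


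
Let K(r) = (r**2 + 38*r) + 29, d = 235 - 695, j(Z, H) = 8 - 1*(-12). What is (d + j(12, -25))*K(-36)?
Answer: 18920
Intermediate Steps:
j(Z, H) = 20 (j(Z, H) = 8 + 12 = 20)
d = -460
K(r) = 29 + r**2 + 38*r
(d + j(12, -25))*K(-36) = (-460 + 20)*(29 + (-36)**2 + 38*(-36)) = -440*(29 + 1296 - 1368) = -440*(-43) = 18920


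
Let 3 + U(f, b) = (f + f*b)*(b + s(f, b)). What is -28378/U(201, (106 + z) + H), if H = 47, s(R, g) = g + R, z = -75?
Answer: -14189/2834400 ≈ -0.0050060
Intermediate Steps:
s(R, g) = R + g
U(f, b) = -3 + (f + 2*b)*(f + b*f) (U(f, b) = -3 + (f + f*b)*(b + (f + b)) = -3 + (f + b*f)*(b + (b + f)) = -3 + (f + b*f)*(f + 2*b) = -3 + (f + 2*b)*(f + b*f))
-28378/U(201, (106 + z) + H) = -28378/(-3 + ((106 - 75) + 47)*201 + 201*((106 - 75) + 47)² + 201*(((106 - 75) + 47) + 201) + ((106 - 75) + 47)*201*(((106 - 75) + 47) + 201)) = -28378/(-3 + (31 + 47)*201 + 201*(31 + 47)² + 201*((31 + 47) + 201) + (31 + 47)*201*((31 + 47) + 201)) = -28378/(-3 + 78*201 + 201*78² + 201*(78 + 201) + 78*201*(78 + 201)) = -28378/(-3 + 15678 + 201*6084 + 201*279 + 78*201*279) = -28378/(-3 + 15678 + 1222884 + 56079 + 4374162) = -28378/5668800 = -28378*1/5668800 = -14189/2834400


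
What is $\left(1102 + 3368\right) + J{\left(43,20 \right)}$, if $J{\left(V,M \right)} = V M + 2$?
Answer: $5332$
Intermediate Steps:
$J{\left(V,M \right)} = 2 + M V$ ($J{\left(V,M \right)} = M V + 2 = 2 + M V$)
$\left(1102 + 3368\right) + J{\left(43,20 \right)} = \left(1102 + 3368\right) + \left(2 + 20 \cdot 43\right) = 4470 + \left(2 + 860\right) = 4470 + 862 = 5332$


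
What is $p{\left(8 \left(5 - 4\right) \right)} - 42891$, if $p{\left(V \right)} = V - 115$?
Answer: $-42998$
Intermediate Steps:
$p{\left(V \right)} = -115 + V$
$p{\left(8 \left(5 - 4\right) \right)} - 42891 = \left(-115 + 8 \left(5 - 4\right)\right) - 42891 = \left(-115 + 8 \cdot 1\right) - 42891 = \left(-115 + 8\right) - 42891 = -107 - 42891 = -42998$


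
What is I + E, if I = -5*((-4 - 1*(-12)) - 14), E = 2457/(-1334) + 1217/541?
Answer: 21945061/721694 ≈ 30.408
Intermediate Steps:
E = 294241/721694 (E = 2457*(-1/1334) + 1217*(1/541) = -2457/1334 + 1217/541 = 294241/721694 ≈ 0.40771)
I = 30 (I = -5*((-4 + 12) - 14) = -5*(8 - 14) = -5*(-6) = 30)
I + E = 30 + 294241/721694 = 21945061/721694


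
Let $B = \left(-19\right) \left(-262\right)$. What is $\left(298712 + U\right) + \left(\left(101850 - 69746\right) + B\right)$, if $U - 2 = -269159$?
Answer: $66637$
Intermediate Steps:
$U = -269157$ ($U = 2 - 269159 = -269157$)
$B = 4978$
$\left(298712 + U\right) + \left(\left(101850 - 69746\right) + B\right) = \left(298712 - 269157\right) + \left(\left(101850 - 69746\right) + 4978\right) = 29555 + \left(32104 + 4978\right) = 29555 + 37082 = 66637$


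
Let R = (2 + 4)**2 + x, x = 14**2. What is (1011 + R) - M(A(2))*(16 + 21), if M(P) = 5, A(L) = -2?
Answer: 1058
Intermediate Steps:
x = 196
R = 232 (R = (2 + 4)**2 + 196 = 6**2 + 196 = 36 + 196 = 232)
(1011 + R) - M(A(2))*(16 + 21) = (1011 + 232) - 5*(16 + 21) = 1243 - 5*37 = 1243 - 1*185 = 1243 - 185 = 1058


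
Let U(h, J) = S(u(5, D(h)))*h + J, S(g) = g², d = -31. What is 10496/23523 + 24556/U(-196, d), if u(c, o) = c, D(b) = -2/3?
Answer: -525875012/115991913 ≈ -4.5337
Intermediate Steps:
D(b) = -⅔ (D(b) = -2*⅓ = -⅔)
U(h, J) = J + 25*h (U(h, J) = 5²*h + J = 25*h + J = J + 25*h)
10496/23523 + 24556/U(-196, d) = 10496/23523 + 24556/(-31 + 25*(-196)) = 10496*(1/23523) + 24556/(-31 - 4900) = 10496/23523 + 24556/(-4931) = 10496/23523 + 24556*(-1/4931) = 10496/23523 - 24556/4931 = -525875012/115991913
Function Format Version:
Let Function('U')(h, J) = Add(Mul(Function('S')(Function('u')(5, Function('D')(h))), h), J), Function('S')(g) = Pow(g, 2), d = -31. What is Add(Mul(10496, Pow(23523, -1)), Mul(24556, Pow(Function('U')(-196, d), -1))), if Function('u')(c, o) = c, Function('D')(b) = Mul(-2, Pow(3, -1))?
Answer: Rational(-525875012, 115991913) ≈ -4.5337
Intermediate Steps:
Function('D')(b) = Rational(-2, 3) (Function('D')(b) = Mul(-2, Rational(1, 3)) = Rational(-2, 3))
Function('U')(h, J) = Add(J, Mul(25, h)) (Function('U')(h, J) = Add(Mul(Pow(5, 2), h), J) = Add(Mul(25, h), J) = Add(J, Mul(25, h)))
Add(Mul(10496, Pow(23523, -1)), Mul(24556, Pow(Function('U')(-196, d), -1))) = Add(Mul(10496, Pow(23523, -1)), Mul(24556, Pow(Add(-31, Mul(25, -196)), -1))) = Add(Mul(10496, Rational(1, 23523)), Mul(24556, Pow(Add(-31, -4900), -1))) = Add(Rational(10496, 23523), Mul(24556, Pow(-4931, -1))) = Add(Rational(10496, 23523), Mul(24556, Rational(-1, 4931))) = Add(Rational(10496, 23523), Rational(-24556, 4931)) = Rational(-525875012, 115991913)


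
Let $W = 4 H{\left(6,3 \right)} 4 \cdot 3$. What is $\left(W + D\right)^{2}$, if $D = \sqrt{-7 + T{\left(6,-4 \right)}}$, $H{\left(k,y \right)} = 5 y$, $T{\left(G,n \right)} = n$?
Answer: $\left(720 + i \sqrt{11}\right)^{2} \approx 5.1839 \cdot 10^{5} + 4776.0 i$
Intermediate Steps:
$D = i \sqrt{11}$ ($D = \sqrt{-7 - 4} = \sqrt{-11} = i \sqrt{11} \approx 3.3166 i$)
$W = 720$ ($W = 4 \cdot 5 \cdot 3 \cdot 4 \cdot 3 = 4 \cdot 15 \cdot 12 = 60 \cdot 12 = 720$)
$\left(W + D\right)^{2} = \left(720 + i \sqrt{11}\right)^{2}$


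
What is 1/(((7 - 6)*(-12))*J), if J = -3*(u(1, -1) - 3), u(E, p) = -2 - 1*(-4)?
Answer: -1/36 ≈ -0.027778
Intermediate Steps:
u(E, p) = 2 (u(E, p) = -2 + 4 = 2)
J = 3 (J = -3*(2 - 3) = -3*(-1) = 3)
1/(((7 - 6)*(-12))*J) = 1/(((7 - 6)*(-12))*3) = 1/((1*(-12))*3) = 1/(-12*3) = 1/(-36) = -1/36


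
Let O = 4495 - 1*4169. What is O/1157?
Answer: 326/1157 ≈ 0.28176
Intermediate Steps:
O = 326 (O = 4495 - 4169 = 326)
O/1157 = 326/1157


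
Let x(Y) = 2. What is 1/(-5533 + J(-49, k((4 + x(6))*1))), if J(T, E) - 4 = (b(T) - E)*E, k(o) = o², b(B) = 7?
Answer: -1/6573 ≈ -0.00015214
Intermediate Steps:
J(T, E) = 4 + E*(7 - E) (J(T, E) = 4 + (7 - E)*E = 4 + E*(7 - E))
1/(-5533 + J(-49, k((4 + x(6))*1))) = 1/(-5533 + (4 - (((4 + 2)*1)²)² + 7*((4 + 2)*1)²)) = 1/(-5533 + (4 - ((6*1)²)² + 7*(6*1)²)) = 1/(-5533 + (4 - (6²)² + 7*6²)) = 1/(-5533 + (4 - 1*36² + 7*36)) = 1/(-5533 + (4 - 1*1296 + 252)) = 1/(-5533 + (4 - 1296 + 252)) = 1/(-5533 - 1040) = 1/(-6573) = -1/6573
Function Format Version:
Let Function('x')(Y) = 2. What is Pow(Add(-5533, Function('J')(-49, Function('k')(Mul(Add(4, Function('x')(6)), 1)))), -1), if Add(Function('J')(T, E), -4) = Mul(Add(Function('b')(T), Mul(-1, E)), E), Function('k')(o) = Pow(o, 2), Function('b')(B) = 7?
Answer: Rational(-1, 6573) ≈ -0.00015214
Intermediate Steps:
Function('J')(T, E) = Add(4, Mul(E, Add(7, Mul(-1, E)))) (Function('J')(T, E) = Add(4, Mul(Add(7, Mul(-1, E)), E)) = Add(4, Mul(E, Add(7, Mul(-1, E)))))
Pow(Add(-5533, Function('J')(-49, Function('k')(Mul(Add(4, Function('x')(6)), 1)))), -1) = Pow(Add(-5533, Add(4, Mul(-1, Pow(Pow(Mul(Add(4, 2), 1), 2), 2)), Mul(7, Pow(Mul(Add(4, 2), 1), 2)))), -1) = Pow(Add(-5533, Add(4, Mul(-1, Pow(Pow(Mul(6, 1), 2), 2)), Mul(7, Pow(Mul(6, 1), 2)))), -1) = Pow(Add(-5533, Add(4, Mul(-1, Pow(Pow(6, 2), 2)), Mul(7, Pow(6, 2)))), -1) = Pow(Add(-5533, Add(4, Mul(-1, Pow(36, 2)), Mul(7, 36))), -1) = Pow(Add(-5533, Add(4, Mul(-1, 1296), 252)), -1) = Pow(Add(-5533, Add(4, -1296, 252)), -1) = Pow(Add(-5533, -1040), -1) = Pow(-6573, -1) = Rational(-1, 6573)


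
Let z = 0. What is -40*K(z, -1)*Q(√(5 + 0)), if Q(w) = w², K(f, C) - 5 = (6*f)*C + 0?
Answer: -1000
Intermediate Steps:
K(f, C) = 5 + 6*C*f (K(f, C) = 5 + ((6*f)*C + 0) = 5 + (6*C*f + 0) = 5 + 6*C*f)
-40*K(z, -1)*Q(√(5 + 0)) = -40*(5 + 6*(-1)*0)*(√(5 + 0))² = -40*(5 + 0)*(√5)² = -200*5 = -40*25 = -1000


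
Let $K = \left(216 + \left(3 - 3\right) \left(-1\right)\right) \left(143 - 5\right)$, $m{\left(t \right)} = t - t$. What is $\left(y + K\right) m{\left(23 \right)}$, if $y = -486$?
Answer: $0$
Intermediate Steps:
$m{\left(t \right)} = 0$
$K = 29808$ ($K = \left(216 + 0 \left(-1\right)\right) 138 = \left(216 + 0\right) 138 = 216 \cdot 138 = 29808$)
$\left(y + K\right) m{\left(23 \right)} = \left(-486 + 29808\right) 0 = 29322 \cdot 0 = 0$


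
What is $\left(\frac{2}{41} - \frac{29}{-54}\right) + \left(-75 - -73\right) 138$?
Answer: $- \frac{609767}{2214} \approx -275.41$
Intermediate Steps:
$\left(\frac{2}{41} - \frac{29}{-54}\right) + \left(-75 - -73\right) 138 = \left(2 \cdot \frac{1}{41} - - \frac{29}{54}\right) + \left(-75 + 73\right) 138 = \left(\frac{2}{41} + \frac{29}{54}\right) - 276 = \frac{1297}{2214} - 276 = - \frac{609767}{2214}$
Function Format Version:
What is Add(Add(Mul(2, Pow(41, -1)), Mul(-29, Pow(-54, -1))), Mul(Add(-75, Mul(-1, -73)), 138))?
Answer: Rational(-609767, 2214) ≈ -275.41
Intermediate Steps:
Add(Add(Mul(2, Pow(41, -1)), Mul(-29, Pow(-54, -1))), Mul(Add(-75, Mul(-1, -73)), 138)) = Add(Add(Mul(2, Rational(1, 41)), Mul(-29, Rational(-1, 54))), Mul(Add(-75, 73), 138)) = Add(Add(Rational(2, 41), Rational(29, 54)), Mul(-2, 138)) = Add(Rational(1297, 2214), -276) = Rational(-609767, 2214)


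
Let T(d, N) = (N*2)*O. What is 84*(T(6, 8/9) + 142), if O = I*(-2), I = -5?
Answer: 40264/3 ≈ 13421.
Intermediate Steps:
O = 10 (O = -5*(-2) = 10)
T(d, N) = 20*N (T(d, N) = (N*2)*10 = (2*N)*10 = 20*N)
84*(T(6, 8/9) + 142) = 84*(20*(8/9) + 142) = 84*(160/9 + 142) = 84*(1438/9) = 40264/3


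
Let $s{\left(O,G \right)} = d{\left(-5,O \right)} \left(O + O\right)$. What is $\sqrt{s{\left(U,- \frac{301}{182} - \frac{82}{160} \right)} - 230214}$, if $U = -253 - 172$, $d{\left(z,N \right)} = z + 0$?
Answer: $2 i \sqrt{56491} \approx 475.36 i$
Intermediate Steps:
$d{\left(z,N \right)} = z$
$U = -425$ ($U = -253 - 172 = -425$)
$s{\left(O,G \right)} = - 10 O$ ($s{\left(O,G \right)} = - 5 \left(O + O\right) = - 5 \cdot 2 O = - 10 O$)
$\sqrt{s{\left(U,- \frac{301}{182} - \frac{82}{160} \right)} - 230214} = \sqrt{\left(-10\right) \left(-425\right) - 230214} = \sqrt{4250 - 230214} = \sqrt{-225964} = 2 i \sqrt{56491}$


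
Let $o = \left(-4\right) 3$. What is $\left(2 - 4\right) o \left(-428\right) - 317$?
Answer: $-10589$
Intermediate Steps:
$o = -12$
$\left(2 - 4\right) o \left(-428\right) - 317 = \left(2 - 4\right) \left(-12\right) \left(-428\right) - 317 = \left(-2\right) \left(-12\right) \left(-428\right) - 317 = 24 \left(-428\right) - 317 = -10272 - 317 = -10589$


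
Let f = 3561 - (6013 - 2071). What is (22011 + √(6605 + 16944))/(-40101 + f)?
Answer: -7337/13494 - √23549/40482 ≈ -0.54751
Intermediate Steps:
f = -381 (f = 3561 - 1*3942 = 3561 - 3942 = -381)
(22011 + √(6605 + 16944))/(-40101 + f) = (22011 + √(6605 + 16944))/(-40101 - 381) = (22011 + √23549)/(-40482) = (22011 + √23549)*(-1/40482) = -7337/13494 - √23549/40482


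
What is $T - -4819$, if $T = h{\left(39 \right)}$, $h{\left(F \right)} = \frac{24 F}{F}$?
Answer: $4843$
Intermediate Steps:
$h{\left(F \right)} = 24$
$T = 24$
$T - -4819 = 24 - -4819 = 24 + 4819 = 4843$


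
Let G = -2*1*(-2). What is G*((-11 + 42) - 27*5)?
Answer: -416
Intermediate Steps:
G = 4 (G = -2*(-2) = 4)
G*((-11 + 42) - 27*5) = 4*((-11 + 42) - 27*5) = 4*(31 - 135) = 4*(-104) = -416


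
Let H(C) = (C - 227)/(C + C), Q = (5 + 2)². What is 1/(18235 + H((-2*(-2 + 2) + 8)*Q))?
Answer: 784/14296405 ≈ 5.4839e-5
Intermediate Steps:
Q = 49 (Q = 7² = 49)
H(C) = (-227 + C)/(2*C) (H(C) = (-227 + C)/((2*C)) = (-227 + C)*(1/(2*C)) = (-227 + C)/(2*C))
1/(18235 + H((-2*(-2 + 2) + 8)*Q)) = 1/(18235 + (-227 + (-2*(-2 + 2) + 8)*49)/(2*(((-2*(-2 + 2) + 8)*49)))) = 1/(18235 + (-227 + (-2*0 + 8)*49)/(2*(((-2*0 + 8)*49)))) = 1/(18235 + (-227 + (0 + 8)*49)/(2*(((0 + 8)*49)))) = 1/(18235 + (-227 + 8*49)/(2*((8*49)))) = 1/(18235 + (½)*(-227 + 392)/392) = 1/(18235 + (½)*(1/392)*165) = 1/(18235 + 165/784) = 1/(14296405/784) = 784/14296405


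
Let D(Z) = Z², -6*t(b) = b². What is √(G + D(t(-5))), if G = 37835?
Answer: √1362685/6 ≈ 194.56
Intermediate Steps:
t(b) = -b²/6
√(G + D(t(-5))) = √(37835 + (-⅙*(-5)²)²) = √(37835 + (-⅙*25)²) = √(37835 + (-25/6)²) = √(37835 + 625/36) = √(1362685/36) = √1362685/6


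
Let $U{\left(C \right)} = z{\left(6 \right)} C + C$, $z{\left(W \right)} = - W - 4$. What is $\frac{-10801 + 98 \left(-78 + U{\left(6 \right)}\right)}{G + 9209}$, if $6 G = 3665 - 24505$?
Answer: $- \frac{71211}{17207} \approx -4.1385$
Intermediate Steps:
$z{\left(W \right)} = -4 - W$
$U{\left(C \right)} = - 9 C$ ($U{\left(C \right)} = \left(-4 - 6\right) C + C = - 10 C + C = - 9 C$)
$G = - \frac{10420}{3}$ ($G = \frac{3665 - 24505}{6} = \frac{1}{6} \left(-20840\right) = - \frac{10420}{3} \approx -3473.3$)
$\frac{-10801 + 98 \left(-78 + U{\left(6 \right)}\right)}{G + 9209} = \frac{-10801 + 98 \left(-78 - 54\right)}{- \frac{10420}{3} + 9209} = \frac{-10801 + 98 \left(-78 - 54\right)}{\frac{17207}{3}} = \left(-10801 + 98 \left(-132\right)\right) \frac{3}{17207} = \left(-10801 - 12936\right) \frac{3}{17207} = \left(-23737\right) \frac{3}{17207} = - \frac{71211}{17207}$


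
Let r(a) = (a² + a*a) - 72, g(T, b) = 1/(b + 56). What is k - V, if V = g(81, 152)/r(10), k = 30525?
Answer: 812697599/26624 ≈ 30525.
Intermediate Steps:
g(T, b) = 1/(56 + b)
r(a) = -72 + 2*a² (r(a) = (a² + a²) - 72 = 2*a² - 72 = -72 + 2*a²)
V = 1/26624 (V = 1/((56 + 152)*(-72 + 2*10²)) = 1/(208*(-72 + 2*100)) = 1/(208*(-72 + 200)) = (1/208)/128 = (1/208)*(1/128) = 1/26624 ≈ 3.7560e-5)
k - V = 30525 - 1*1/26624 = 30525 - 1/26624 = 812697599/26624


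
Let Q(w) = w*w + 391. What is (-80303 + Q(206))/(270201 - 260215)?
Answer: -18738/4993 ≈ -3.7529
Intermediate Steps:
Q(w) = 391 + w² (Q(w) = w² + 391 = 391 + w²)
(-80303 + Q(206))/(270201 - 260215) = (-80303 + (391 + 206²))/(270201 - 260215) = (-80303 + (391 + 42436))/9986 = (-80303 + 42827)*(1/9986) = -37476*1/9986 = -18738/4993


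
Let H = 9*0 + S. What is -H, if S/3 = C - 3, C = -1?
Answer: 12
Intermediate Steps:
S = -12 (S = 3*(-1 - 3) = 3*(-4) = -12)
H = -12 (H = 9*0 - 12 = 0 - 12 = -12)
-H = -1*(-12) = 12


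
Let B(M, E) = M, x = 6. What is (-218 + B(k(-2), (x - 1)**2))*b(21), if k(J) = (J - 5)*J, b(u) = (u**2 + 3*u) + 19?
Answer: -106692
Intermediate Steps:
b(u) = 19 + u**2 + 3*u
k(J) = J*(-5 + J) (k(J) = (-5 + J)*J = J*(-5 + J))
(-218 + B(k(-2), (x - 1)**2))*b(21) = (-218 - 2*(-5 - 2))*(19 + 21**2 + 3*21) = (-218 - 2*(-7))*(19 + 441 + 63) = (-218 + 14)*523 = -204*523 = -106692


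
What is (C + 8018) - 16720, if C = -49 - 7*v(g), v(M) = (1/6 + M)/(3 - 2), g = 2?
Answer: -52597/6 ≈ -8766.2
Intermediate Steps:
v(M) = ⅙ + M (v(M) = (⅙ + M)/1 = (⅙ + M)*1 = ⅙ + M)
C = -385/6 (C = -49 - 7*(⅙ + 2) = -49 - 7*13/6 = -49 - 91/6 = -385/6 ≈ -64.167)
(C + 8018) - 16720 = (-385/6 + 8018) - 16720 = 47723/6 - 16720 = -52597/6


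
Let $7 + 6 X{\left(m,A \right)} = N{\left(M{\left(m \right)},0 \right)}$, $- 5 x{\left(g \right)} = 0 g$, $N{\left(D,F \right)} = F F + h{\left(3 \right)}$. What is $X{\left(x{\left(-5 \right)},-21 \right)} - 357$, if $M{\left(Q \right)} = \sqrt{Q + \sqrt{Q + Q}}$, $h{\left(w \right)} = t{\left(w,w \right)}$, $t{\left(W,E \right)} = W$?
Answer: $- \frac{1073}{3} \approx -357.67$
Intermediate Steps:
$h{\left(w \right)} = w$
$M{\left(Q \right)} = \sqrt{Q + \sqrt{2} \sqrt{Q}}$ ($M{\left(Q \right)} = \sqrt{Q + \sqrt{2 Q}} = \sqrt{Q + \sqrt{2} \sqrt{Q}}$)
$N{\left(D,F \right)} = 3 + F^{2}$ ($N{\left(D,F \right)} = F F + 3 = F^{2} + 3 = 3 + F^{2}$)
$x{\left(g \right)} = 0$ ($x{\left(g \right)} = - \frac{0 g}{5} = \left(- \frac{1}{5}\right) 0 = 0$)
$X{\left(m,A \right)} = - \frac{2}{3}$ ($X{\left(m,A \right)} = - \frac{7}{6} + \frac{3 + 0^{2}}{6} = - \frac{7}{6} + \frac{3 + 0}{6} = - \frac{7}{6} + \frac{1}{6} \cdot 3 = - \frac{7}{6} + \frac{1}{2} = - \frac{2}{3}$)
$X{\left(x{\left(-5 \right)},-21 \right)} - 357 = - \frac{2}{3} - 357 = - \frac{1073}{3}$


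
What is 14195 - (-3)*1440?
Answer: 18515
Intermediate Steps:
14195 - (-3)*1440 = 14195 - 1*(-4320) = 14195 + 4320 = 18515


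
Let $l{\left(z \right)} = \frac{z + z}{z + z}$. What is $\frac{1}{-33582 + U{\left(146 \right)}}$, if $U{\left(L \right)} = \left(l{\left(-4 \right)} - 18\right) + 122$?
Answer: $- \frac{1}{33477} \approx -2.9871 \cdot 10^{-5}$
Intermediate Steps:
$l{\left(z \right)} = 1$ ($l{\left(z \right)} = \frac{2 z}{2 z} = 2 z \frac{1}{2 z} = 1$)
$U{\left(L \right)} = 105$ ($U{\left(L \right)} = \left(1 - 18\right) + 122 = -17 + 122 = 105$)
$\frac{1}{-33582 + U{\left(146 \right)}} = \frac{1}{-33582 + 105} = \frac{1}{-33477} = - \frac{1}{33477}$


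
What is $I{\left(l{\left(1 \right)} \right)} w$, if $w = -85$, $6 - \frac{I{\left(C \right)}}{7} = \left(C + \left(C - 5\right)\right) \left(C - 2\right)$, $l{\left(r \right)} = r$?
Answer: $-1785$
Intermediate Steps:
$I{\left(C \right)} = 42 - 7 \left(-5 + 2 C\right) \left(-2 + C\right)$ ($I{\left(C \right)} = 42 - 7 \left(C + \left(C - 5\right)\right) \left(C - 2\right) = 42 - 7 \left(C + \left(C - 5\right)\right) \left(-2 + C\right) = 42 - 7 \left(C + \left(-5 + C\right)\right) \left(-2 + C\right) = 42 - 7 \left(-5 + 2 C\right) \left(-2 + C\right)$)
$I{\left(l{\left(1 \right)} \right)} w = \left(-28 - 14 \cdot 1^{2} + 63 \cdot 1\right) \left(-85\right) = \left(-28 - 14 + 63\right) \left(-85\right) = 21 \left(-85\right) = -1785$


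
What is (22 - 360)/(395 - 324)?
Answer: -338/71 ≈ -4.7606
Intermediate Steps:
(22 - 360)/(395 - 324) = -338/71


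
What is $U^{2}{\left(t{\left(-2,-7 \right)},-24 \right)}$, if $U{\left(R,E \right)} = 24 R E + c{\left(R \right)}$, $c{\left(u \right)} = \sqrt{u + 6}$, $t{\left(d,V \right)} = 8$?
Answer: $\left(4608 - \sqrt{14}\right)^{2} \approx 2.1199 \cdot 10^{7}$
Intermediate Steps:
$c{\left(u \right)} = \sqrt{6 + u}$
$U{\left(R,E \right)} = \sqrt{6 + R} + 24 E R$ ($U{\left(R,E \right)} = 24 R E + \sqrt{6 + R} = 24 E R + \sqrt{6 + R} = \sqrt{6 + R} + 24 E R$)
$U^{2}{\left(t{\left(-2,-7 \right)},-24 \right)} = \left(\sqrt{6 + 8} + 24 \left(-24\right) 8\right)^{2} = \left(\sqrt{14} - 4608\right)^{2} = \left(-4608 + \sqrt{14}\right)^{2}$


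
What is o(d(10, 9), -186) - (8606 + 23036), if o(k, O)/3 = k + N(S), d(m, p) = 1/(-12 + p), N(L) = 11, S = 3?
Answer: -31610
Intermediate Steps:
o(k, O) = 33 + 3*k (o(k, O) = 3*(k + 11) = 3*(11 + k) = 33 + 3*k)
o(d(10, 9), -186) - (8606 + 23036) = (33 + 3/(-12 + 9)) - (8606 + 23036) = (33 + 3/(-3)) - 1*31642 = (33 + 3*(-1/3)) - 31642 = (33 - 1) - 31642 = 32 - 31642 = -31610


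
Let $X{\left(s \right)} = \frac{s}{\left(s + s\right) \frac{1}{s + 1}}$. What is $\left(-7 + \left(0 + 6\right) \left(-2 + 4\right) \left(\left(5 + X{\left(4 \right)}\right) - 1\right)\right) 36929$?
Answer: $2621959$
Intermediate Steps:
$X{\left(s \right)} = \frac{1}{2} + \frac{s}{2}$ ($X{\left(s \right)} = \frac{s}{2 s \frac{1}{1 + s}} = s \frac{1 + s}{2 s} = \frac{1}{2} + \frac{s}{2}$)
$\left(-7 + \left(0 + 6\right) \left(-2 + 4\right) \left(\left(5 + X{\left(4 \right)}\right) - 1\right)\right) 36929 = \left(-7 + \left(0 + 6\right) \left(-2 + 4\right) \left(\left(5 + \left(\frac{1}{2} + \frac{1}{2} \cdot 4\right)\right) - 1\right)\right) 36929 = \left(-7 + 6 \cdot 2 \left(\left(5 + \left(\frac{1}{2} + 2\right)\right) - 1\right)\right) 36929 = \left(-7 + 12 \left(\left(5 + \frac{5}{2}\right) - 1\right)\right) 36929 = \left(-7 + 12 \left(\frac{15}{2} - 1\right)\right) 36929 = \left(-7 + 12 \cdot \frac{13}{2}\right) 36929 = \left(-7 + 78\right) 36929 = 71 \cdot 36929 = 2621959$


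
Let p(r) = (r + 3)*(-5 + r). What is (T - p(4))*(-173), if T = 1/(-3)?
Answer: -3460/3 ≈ -1153.3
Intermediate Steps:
p(r) = (-5 + r)*(3 + r) (p(r) = (3 + r)*(-5 + r) = (-5 + r)*(3 + r))
T = -⅓ ≈ -0.33333
(T - p(4))*(-173) = (-⅓ - (-15 + 4² - 2*4))*(-173) = (-⅓ - (-15 + 16 - 8))*(-173) = (-⅓ - 1*(-7))*(-173) = (-⅓ + 7)*(-173) = (20/3)*(-173) = -3460/3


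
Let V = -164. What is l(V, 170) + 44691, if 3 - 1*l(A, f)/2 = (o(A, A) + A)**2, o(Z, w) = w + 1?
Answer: -169161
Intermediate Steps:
o(Z, w) = 1 + w
l(A, f) = 6 - 2*(1 + 2*A)**2 (l(A, f) = 6 - 2*((1 + A) + A)**2 = 6 - 2*(1 + 2*A)**2)
l(V, 170) + 44691 = (6 - 2*(1 + 2*(-164))**2) + 44691 = (6 - 2*(1 - 328)**2) + 44691 = (6 - 2*(-327)**2) + 44691 = (6 - 2*106929) + 44691 = (6 - 213858) + 44691 = -213852 + 44691 = -169161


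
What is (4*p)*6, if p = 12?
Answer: 288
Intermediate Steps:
(4*p)*6 = (4*12)*6 = 48*6 = 288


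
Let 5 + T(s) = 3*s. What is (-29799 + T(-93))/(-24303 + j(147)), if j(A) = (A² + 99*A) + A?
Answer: -30083/12006 ≈ -2.5057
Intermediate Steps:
T(s) = -5 + 3*s
j(A) = A² + 100*A
(-29799 + T(-93))/(-24303 + j(147)) = (-29799 + (-5 + 3*(-93)))/(-24303 + 147*(100 + 147)) = (-29799 + (-5 - 279))/(-24303 + 147*247) = (-29799 - 284)/(-24303 + 36309) = -30083/12006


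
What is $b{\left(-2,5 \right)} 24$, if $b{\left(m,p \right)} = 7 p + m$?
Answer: $792$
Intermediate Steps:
$b{\left(m,p \right)} = m + 7 p$
$b{\left(-2,5 \right)} 24 = \left(-2 + 7 \cdot 5\right) 24 = \left(-2 + 35\right) 24 = 33 \cdot 24 = 792$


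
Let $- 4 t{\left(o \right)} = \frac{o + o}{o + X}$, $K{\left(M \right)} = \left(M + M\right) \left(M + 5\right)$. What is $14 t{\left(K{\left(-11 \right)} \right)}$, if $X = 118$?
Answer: $- \frac{462}{125} \approx -3.696$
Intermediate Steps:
$K{\left(M \right)} = 2 M \left(5 + M\right)$
$t{\left(o \right)} = - \frac{o}{2 \left(118 + o\right)}$ ($t{\left(o \right)} = - \frac{\left(o + o\right) \frac{1}{o + 118}}{4} = - \frac{2 o \frac{1}{118 + o}}{4} = - \frac{o}{2 \left(118 + o\right)}$)
$14 t{\left(K{\left(-11 \right)} \right)} = 14 \left(- \frac{2 \left(-11\right) \left(5 - 11\right)}{236 + 2 \cdot 2 \left(-11\right) \left(5 - 11\right)}\right) = 14 \left(- \frac{2 \left(-11\right) \left(-6\right)}{236 + 2 \cdot 2 \left(-11\right) \left(-6\right)}\right) = 14 \left(\left(-1\right) 132 \frac{1}{236 + 2 \cdot 132}\right) = 14 \left(\left(-1\right) 132 \frac{1}{236 + 264}\right) = 14 \left(\left(-1\right) 132 \cdot \frac{1}{500}\right) = 14 \left(- \frac{33}{125}\right) = - \frac{462}{125}$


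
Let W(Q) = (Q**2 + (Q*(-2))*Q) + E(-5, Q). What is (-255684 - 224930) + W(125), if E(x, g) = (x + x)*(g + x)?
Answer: -497439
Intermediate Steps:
E(x, g) = 2*x*(g + x) (E(x, g) = (2*x)*(g + x) = 2*x*(g + x))
W(Q) = 50 - Q**2 - 10*Q (W(Q) = (Q**2 + (Q*(-2))*Q) + 2*(-5)*(Q - 5) = (Q**2 + (-2*Q)*Q) + 2*(-5)*(-5 + Q) = (Q**2 - 2*Q**2) + (50 - 10*Q) = -Q**2 + (50 - 10*Q) = 50 - Q**2 - 10*Q)
(-255684 - 224930) + W(125) = (-255684 - 224930) + (50 - 1*125**2 - 10*125) = -480614 + (50 - 1*15625 - 1250) = -480614 + (50 - 15625 - 1250) = -480614 - 16825 = -497439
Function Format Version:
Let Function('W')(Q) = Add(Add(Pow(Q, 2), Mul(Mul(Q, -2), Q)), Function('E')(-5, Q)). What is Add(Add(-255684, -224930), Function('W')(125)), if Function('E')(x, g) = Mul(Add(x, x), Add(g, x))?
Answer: -497439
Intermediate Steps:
Function('E')(x, g) = Mul(2, x, Add(g, x)) (Function('E')(x, g) = Mul(Mul(2, x), Add(g, x)) = Mul(2, x, Add(g, x)))
Function('W')(Q) = Add(50, Mul(-1, Pow(Q, 2)), Mul(-10, Q)) (Function('W')(Q) = Add(Add(Pow(Q, 2), Mul(Mul(Q, -2), Q)), Mul(2, -5, Add(Q, -5))) = Add(Add(Pow(Q, 2), Mul(Mul(-2, Q), Q)), Mul(2, -5, Add(-5, Q))) = Add(Add(Pow(Q, 2), Mul(-2, Pow(Q, 2))), Add(50, Mul(-10, Q))) = Add(Mul(-1, Pow(Q, 2)), Add(50, Mul(-10, Q))) = Add(50, Mul(-1, Pow(Q, 2)), Mul(-10, Q)))
Add(Add(-255684, -224930), Function('W')(125)) = Add(Add(-255684, -224930), Add(50, Mul(-1, Pow(125, 2)), Mul(-10, 125))) = Add(-480614, Add(50, Mul(-1, 15625), -1250)) = Add(-480614, Add(50, -15625, -1250)) = Add(-480614, -16825) = -497439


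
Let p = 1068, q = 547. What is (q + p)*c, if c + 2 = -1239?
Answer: -2004215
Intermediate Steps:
c = -1241 (c = -2 - 1239 = -1241)
(q + p)*c = (547 + 1068)*(-1241) = 1615*(-1241) = -2004215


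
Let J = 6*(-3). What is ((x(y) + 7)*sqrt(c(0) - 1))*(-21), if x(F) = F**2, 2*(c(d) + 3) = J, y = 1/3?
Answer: -448*I*sqrt(13)/3 ≈ -538.43*I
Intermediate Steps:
y = 1/3 ≈ 0.33333
J = -18
c(d) = -12 (c(d) = -3 + (1/2)*(-18) = -3 - 9 = -12)
((x(y) + 7)*sqrt(c(0) - 1))*(-21) = (((1/3)**2 + 7)*sqrt(-12 - 1))*(-21) = ((1/9 + 7)*sqrt(-13))*(-21) = (64*(I*sqrt(13))/9)*(-21) = (64*I*sqrt(13)/9)*(-21) = -448*I*sqrt(13)/3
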